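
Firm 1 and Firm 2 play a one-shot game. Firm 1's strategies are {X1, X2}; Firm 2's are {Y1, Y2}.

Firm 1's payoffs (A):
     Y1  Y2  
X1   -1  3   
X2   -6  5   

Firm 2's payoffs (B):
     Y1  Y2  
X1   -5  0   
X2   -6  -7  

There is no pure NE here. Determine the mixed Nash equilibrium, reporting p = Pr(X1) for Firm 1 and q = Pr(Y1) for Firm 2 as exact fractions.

Each player's mixing probability is pinned down by making the *other* player indifferent.
Firm 2 indifferent between Y1 and Y2: p·(-5) + (1−p)·(-6) = p·0 + (1−p)·(-7) ⟹ (-6) + 1p = (-7) + 7p ⟹ p = 1/6.
Firm 1 indifferent between X1 and X2: q·(-1) + (1−q)·3 = q·(-6) + (1−q)·5 ⟹ 3 + (-4)q = 5 + (-11)q ⟹ q = 2/7.

p = 1/6, q = 2/7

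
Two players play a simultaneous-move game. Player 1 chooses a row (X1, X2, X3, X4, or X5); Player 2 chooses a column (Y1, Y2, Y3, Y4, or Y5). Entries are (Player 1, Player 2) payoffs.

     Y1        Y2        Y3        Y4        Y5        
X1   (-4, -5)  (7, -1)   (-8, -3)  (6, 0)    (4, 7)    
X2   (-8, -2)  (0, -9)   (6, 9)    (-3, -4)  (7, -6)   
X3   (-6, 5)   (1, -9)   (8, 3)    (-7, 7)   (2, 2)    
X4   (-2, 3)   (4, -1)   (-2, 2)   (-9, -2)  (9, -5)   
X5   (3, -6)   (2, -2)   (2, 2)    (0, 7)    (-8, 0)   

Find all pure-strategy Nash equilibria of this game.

A profile is a Nash equilibrium when each player is best-responding to the other.
Player 1's best responses — vs Y1: X5 (payoff 3); vs Y2: X1 (payoff 7); vs Y3: X3 (payoff 8); vs Y4: X1 (payoff 6); vs Y5: X4 (payoff 9).
Player 2's best responses — vs X1: Y5 (payoff 7); vs X2: Y3 (payoff 9); vs X3: Y4 (payoff 7); vs X4: Y1 (payoff 3); vs X5: Y4 (payoff 7).
No cell has both players best-responding. For instance, Player 1's best reply to Y1 is X5, but against X5 Player 2 prefers Y4 over Y1.

None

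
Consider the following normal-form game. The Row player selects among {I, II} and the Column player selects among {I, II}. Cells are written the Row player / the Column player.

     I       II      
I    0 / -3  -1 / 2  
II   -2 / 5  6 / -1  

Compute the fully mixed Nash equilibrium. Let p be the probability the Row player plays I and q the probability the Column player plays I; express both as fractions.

Each player's mixing probability is pinned down by making the *other* player indifferent.
The Column player indifferent between I and II: p·(-3) + (1−p)·5 = p·2 + (1−p)·(-1) ⟹ 5 + (-8)p = (-1) + 3p ⟹ p = 6/11.
The Row player indifferent between I and II: q·0 + (1−q)·(-1) = q·(-2) + (1−q)·6 ⟹ (-1) + 1q = 6 + (-8)q ⟹ q = 7/9.

p = 6/11, q = 7/9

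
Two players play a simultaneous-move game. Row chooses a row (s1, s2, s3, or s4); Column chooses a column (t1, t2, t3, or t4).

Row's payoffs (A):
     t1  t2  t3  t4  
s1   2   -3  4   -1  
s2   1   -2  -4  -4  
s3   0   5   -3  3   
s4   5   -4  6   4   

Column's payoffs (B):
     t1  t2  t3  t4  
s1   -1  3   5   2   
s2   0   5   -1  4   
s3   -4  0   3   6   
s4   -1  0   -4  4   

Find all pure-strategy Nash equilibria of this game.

(s4, t4)

A profile is a Nash equilibrium when each player is best-responding to the other.
Row's best responses — vs t1: s4 (payoff 5); vs t2: s3 (payoff 5); vs t3: s4 (payoff 6); vs t4: s4 (payoff 4).
Column's best responses — vs s1: t3 (payoff 5); vs s2: t2 (payoff 5); vs s3: t4 (payoff 6); vs s4: t4 (payoff 4).
The only mutual best response is (s4, t4); neither player gains by switching there.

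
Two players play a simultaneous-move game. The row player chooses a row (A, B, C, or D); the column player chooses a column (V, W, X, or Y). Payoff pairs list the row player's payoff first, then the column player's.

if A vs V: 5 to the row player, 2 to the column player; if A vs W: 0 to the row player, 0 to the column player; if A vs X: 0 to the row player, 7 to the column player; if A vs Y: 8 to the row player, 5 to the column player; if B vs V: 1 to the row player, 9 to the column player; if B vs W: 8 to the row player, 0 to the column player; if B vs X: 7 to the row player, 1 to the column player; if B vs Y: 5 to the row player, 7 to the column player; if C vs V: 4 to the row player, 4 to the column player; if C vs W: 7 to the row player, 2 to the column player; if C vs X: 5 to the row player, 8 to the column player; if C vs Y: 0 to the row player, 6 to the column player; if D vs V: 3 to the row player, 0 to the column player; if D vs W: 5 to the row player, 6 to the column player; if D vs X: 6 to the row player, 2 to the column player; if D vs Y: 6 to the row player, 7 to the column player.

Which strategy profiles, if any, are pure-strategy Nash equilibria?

There is no pure-strategy Nash equilibrium

A profile is a Nash equilibrium when each player is best-responding to the other.
The row player's best responses — vs V: A (payoff 5); vs W: B (payoff 8); vs X: B (payoff 7); vs Y: A (payoff 8).
The column player's best responses — vs A: X (payoff 7); vs B: V (payoff 9); vs C: X (payoff 8); vs D: Y (payoff 7).
No cell has both players best-responding. For instance, the row player's best reply to Y is A, but against A the column player prefers X over Y.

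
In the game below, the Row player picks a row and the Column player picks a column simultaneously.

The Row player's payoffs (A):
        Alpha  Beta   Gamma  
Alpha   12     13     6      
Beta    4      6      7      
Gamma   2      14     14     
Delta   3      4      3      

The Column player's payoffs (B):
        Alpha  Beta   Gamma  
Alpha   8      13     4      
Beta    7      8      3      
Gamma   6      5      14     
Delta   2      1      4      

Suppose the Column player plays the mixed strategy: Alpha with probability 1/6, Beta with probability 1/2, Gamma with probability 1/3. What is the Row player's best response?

Gamma

Compute the Row player's expected payoff from each pure strategy against the given mix.
Alpha: (1/6)·12 + (1/2)·13 + (1/3)·6 = 21/2
Beta: (1/6)·4 + (1/2)·6 + (1/3)·7 = 6
Gamma: (1/6)·2 + (1/2)·14 + (1/3)·14 = 12
Delta: (1/6)·3 + (1/2)·4 + (1/3)·3 = 7/2
Highest expected payoff is 12, from Gamma.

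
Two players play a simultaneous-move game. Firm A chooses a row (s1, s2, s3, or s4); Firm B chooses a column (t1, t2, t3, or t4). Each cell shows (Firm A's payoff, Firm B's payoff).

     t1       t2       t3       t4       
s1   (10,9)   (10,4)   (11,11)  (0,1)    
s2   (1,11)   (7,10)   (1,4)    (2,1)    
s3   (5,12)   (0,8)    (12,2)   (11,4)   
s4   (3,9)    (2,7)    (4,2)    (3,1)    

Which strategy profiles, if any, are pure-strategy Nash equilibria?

There is no pure-strategy Nash equilibrium

Find each player's best response to every opponent strategy; NE are the intersections.
Firm A's best responses — vs t1: s1 (payoff 10); vs t2: s1 (payoff 10); vs t3: s3 (payoff 12); vs t4: s3 (payoff 11).
Firm B's best responses — vs s1: t3 (payoff 11); vs s2: t1 (payoff 11); vs s3: t1 (payoff 12); vs s4: t1 (payoff 9).
No cell has both players best-responding. For instance, Firm A's best reply to t3 is s3, but against s3 Firm B prefers t1 over t3.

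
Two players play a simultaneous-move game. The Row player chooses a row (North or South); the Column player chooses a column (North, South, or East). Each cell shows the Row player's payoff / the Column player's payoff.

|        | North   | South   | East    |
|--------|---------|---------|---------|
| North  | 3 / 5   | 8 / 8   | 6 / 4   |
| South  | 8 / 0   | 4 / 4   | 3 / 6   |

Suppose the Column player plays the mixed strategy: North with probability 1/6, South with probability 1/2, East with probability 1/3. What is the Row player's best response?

Compute the Row player's expected payoff from each pure strategy against the given mix.
North: (1/6)·3 + (1/2)·8 + (1/3)·6 = 13/2
South: (1/6)·8 + (1/2)·4 + (1/3)·3 = 13/3
Highest expected payoff is 13/2, from North.

North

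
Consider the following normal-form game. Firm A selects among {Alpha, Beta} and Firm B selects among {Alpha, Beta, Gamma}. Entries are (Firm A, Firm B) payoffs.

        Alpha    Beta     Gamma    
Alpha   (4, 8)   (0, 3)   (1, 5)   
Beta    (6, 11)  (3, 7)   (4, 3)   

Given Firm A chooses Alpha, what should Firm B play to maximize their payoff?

With Firm A fixed at Alpha, Firm B's payoffs are: Alpha → 8, Beta → 3, Gamma → 5.
The maximum is 8, achieved by Alpha.

Alpha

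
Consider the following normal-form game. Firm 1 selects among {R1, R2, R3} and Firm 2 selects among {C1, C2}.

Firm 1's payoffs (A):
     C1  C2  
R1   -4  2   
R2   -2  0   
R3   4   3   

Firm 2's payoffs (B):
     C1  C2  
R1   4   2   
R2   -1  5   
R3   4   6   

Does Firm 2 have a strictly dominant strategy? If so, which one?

A strategy is strictly dominant if it gives Firm 2 a strictly higher payoff than every other strategy, against every choice by the opponent.
C1 is not dominant: against R2, C2 gives 5 > -1.
C2 is not dominant: against R1, C1 gives 4 > 2.
No single strategy is best against every opponent action.

None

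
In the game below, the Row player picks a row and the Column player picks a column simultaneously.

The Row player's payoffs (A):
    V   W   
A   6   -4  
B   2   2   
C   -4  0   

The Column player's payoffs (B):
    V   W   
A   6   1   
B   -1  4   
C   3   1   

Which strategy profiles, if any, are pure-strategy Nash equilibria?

(A, V) and (B, W)

Find each player's best response to every opponent strategy; NE are the intersections.
The Row player's best responses — vs V: A (payoff 6); vs W: B (payoff 2).
The Column player's best responses — vs A: V (payoff 6); vs B: W (payoff 4); vs C: V (payoff 3).
Mutual best responses occur at (A, V) and (B, W); at each, neither player gains by switching.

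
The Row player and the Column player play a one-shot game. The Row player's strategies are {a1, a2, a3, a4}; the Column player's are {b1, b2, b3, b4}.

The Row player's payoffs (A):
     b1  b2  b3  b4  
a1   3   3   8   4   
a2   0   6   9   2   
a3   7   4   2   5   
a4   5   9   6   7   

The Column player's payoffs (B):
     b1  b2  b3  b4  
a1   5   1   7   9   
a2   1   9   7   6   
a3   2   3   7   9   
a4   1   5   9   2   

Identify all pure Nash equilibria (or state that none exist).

No pure-strategy Nash equilibrium

A profile is a Nash equilibrium when each player is best-responding to the other.
The Row player's best responses — vs b1: a3 (payoff 7); vs b2: a4 (payoff 9); vs b3: a2 (payoff 9); vs b4: a4 (payoff 7).
The Column player's best responses — vs a1: b4 (payoff 9); vs a2: b2 (payoff 9); vs a3: b4 (payoff 9); vs a4: b3 (payoff 9).
No cell has both players best-responding. For instance, the Row player's best reply to b1 is a3, but against a3 the Column player prefers b4 over b1.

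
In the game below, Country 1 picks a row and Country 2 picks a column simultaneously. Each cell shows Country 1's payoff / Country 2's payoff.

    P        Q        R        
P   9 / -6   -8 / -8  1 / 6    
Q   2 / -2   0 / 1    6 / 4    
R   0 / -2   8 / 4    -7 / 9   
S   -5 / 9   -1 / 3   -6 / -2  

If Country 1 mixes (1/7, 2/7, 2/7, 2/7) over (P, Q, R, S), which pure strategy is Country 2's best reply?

R

Country 2's best reply maximizes expected payoff against the mix.
P: (1/7)·(-6) + (2/7)·(-2) + (2/7)·(-2) + (2/7)·9 = 4/7
Q: (1/7)·(-8) + (2/7)·1 + (2/7)·4 + (2/7)·3 = 8/7
R: (1/7)·6 + (2/7)·4 + (2/7)·9 + (2/7)·(-2) = 4
Highest expected payoff is 4, from R.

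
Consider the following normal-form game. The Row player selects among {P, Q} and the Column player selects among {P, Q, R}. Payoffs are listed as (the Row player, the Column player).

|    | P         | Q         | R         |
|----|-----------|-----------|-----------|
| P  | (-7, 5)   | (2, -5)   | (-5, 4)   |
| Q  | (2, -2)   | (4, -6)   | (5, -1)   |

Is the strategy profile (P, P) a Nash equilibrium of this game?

Holding the Column player at P: the Row player gets -7 from P but could get 2 by switching to Q. The Row player has a profitable deviation.

No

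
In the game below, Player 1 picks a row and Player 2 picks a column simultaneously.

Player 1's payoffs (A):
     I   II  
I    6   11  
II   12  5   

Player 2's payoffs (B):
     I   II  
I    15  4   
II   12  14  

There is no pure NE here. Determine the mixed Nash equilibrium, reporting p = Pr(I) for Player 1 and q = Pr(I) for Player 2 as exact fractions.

p = 2/13, q = 1/2

Each player's mixing probability is pinned down by making the *other* player indifferent.
Player 2 indifferent between I and II: p·15 + (1−p)·12 = p·4 + (1−p)·14 ⟹ 12 + 3p = 14 + (-10)p ⟹ p = 2/13.
Player 1 indifferent between I and II: q·6 + (1−q)·11 = q·12 + (1−q)·5 ⟹ 11 + (-5)q = 5 + 7q ⟹ q = 1/2.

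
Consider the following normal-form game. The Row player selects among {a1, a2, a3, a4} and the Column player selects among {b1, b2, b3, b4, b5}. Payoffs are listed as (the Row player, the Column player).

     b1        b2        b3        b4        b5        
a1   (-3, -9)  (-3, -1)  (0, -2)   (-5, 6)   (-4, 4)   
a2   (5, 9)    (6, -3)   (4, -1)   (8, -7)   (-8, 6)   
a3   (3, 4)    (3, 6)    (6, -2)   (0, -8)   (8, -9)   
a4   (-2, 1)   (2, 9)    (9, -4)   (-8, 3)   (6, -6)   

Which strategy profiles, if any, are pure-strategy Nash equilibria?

(a2, b1)

Check mutual best responses: a cell is a NE iff neither player can gain by unilaterally deviating.
The Row player's best responses — vs b1: a2 (payoff 5); vs b2: a2 (payoff 6); vs b3: a4 (payoff 9); vs b4: a2 (payoff 8); vs b5: a3 (payoff 8).
The Column player's best responses — vs a1: b4 (payoff 6); vs a2: b1 (payoff 9); vs a3: b2 (payoff 6); vs a4: b2 (payoff 9).
The only mutual best response is (a2, b1); neither player gains by switching there.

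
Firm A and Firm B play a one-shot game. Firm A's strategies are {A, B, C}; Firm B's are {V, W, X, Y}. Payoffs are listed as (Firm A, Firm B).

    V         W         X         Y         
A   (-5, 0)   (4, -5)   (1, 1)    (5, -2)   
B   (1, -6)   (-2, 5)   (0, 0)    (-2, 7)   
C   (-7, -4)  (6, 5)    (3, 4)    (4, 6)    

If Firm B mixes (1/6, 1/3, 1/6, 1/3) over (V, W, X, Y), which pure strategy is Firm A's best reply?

C

Firm A's best reply maximizes expected payoff against the mix.
A: (1/6)·(-5) + (1/3)·4 + (1/6)·1 + (1/3)·5 = 7/3
B: (1/6)·1 + (1/3)·(-2) + (1/6)·0 + (1/3)·(-2) = -7/6
C: (1/6)·(-7) + (1/3)·6 + (1/6)·3 + (1/3)·4 = 8/3
Highest expected payoff is 8/3, from C.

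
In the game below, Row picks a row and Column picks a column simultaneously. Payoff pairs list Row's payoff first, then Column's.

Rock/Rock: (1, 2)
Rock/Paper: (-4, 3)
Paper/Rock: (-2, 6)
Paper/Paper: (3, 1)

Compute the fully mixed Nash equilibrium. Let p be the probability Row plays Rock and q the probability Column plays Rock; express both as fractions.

p = 5/6, q = 7/10

In a mixed NE each player is indifferent between their pure strategies, so the opponent's mix sets the indifference.
Column indifferent between Rock and Paper: p·2 + (1−p)·6 = p·3 + (1−p)·1 ⟹ 6 + (-4)p = 1 + 2p ⟹ p = 5/6.
Row indifferent between Rock and Paper: q·1 + (1−q)·(-4) = q·(-2) + (1−q)·3 ⟹ (-4) + 5q = 3 + (-5)q ⟹ q = 7/10.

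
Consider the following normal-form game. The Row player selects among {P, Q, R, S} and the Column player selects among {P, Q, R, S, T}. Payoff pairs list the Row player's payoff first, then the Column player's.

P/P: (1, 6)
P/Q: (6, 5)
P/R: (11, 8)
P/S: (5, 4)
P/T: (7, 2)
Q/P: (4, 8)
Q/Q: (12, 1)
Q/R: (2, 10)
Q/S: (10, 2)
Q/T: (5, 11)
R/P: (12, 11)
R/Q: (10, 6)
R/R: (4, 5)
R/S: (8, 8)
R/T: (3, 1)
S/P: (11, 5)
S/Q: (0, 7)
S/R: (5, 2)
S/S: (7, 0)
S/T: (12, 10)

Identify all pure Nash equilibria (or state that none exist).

(P, R), (R, P), and (S, T)

Find each player's best response to every opponent strategy; NE are the intersections.
The Row player's best responses — vs P: R (payoff 12); vs Q: Q (payoff 12); vs R: P (payoff 11); vs S: Q (payoff 10); vs T: S (payoff 12).
The Column player's best responses — vs P: R (payoff 8); vs Q: T (payoff 11); vs R: P (payoff 11); vs S: T (payoff 10).
Mutual best responses occur at (P, R), (R, P), and (S, T); at each, neither player gains by switching.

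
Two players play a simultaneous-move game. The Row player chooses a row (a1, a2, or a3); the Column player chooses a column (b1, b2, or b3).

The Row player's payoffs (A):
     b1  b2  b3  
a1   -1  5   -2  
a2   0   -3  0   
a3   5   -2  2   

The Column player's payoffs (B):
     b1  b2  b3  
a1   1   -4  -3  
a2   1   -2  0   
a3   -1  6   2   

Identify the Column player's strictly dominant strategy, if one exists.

A strategy is strictly dominant if it gives the Column player a strictly higher payoff than every other strategy, against every choice by the opponent.
b1 is not dominant: against a3, b2 gives 6 > -1.
b2 is not dominant: against a1, b1 gives 1 > -4.
b3 is not dominant: against a1, b1 gives 1 > -3.
No single strategy is best against every opponent action.

No strictly dominant strategy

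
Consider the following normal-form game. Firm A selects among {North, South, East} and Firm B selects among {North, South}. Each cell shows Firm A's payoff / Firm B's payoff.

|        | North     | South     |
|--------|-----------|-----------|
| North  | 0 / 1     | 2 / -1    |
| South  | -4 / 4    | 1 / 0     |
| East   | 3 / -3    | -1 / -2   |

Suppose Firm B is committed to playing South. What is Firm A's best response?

With Firm B fixed at South, Firm A's payoffs are: North → 2, South → 1, East → -1.
The maximum is 2, achieved by North.

North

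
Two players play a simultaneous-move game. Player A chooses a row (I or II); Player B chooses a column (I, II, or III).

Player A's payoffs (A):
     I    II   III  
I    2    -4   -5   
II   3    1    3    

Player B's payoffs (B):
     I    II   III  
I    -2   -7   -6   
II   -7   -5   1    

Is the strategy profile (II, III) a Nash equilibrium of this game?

Holding Player B at III: Player A gets 3 from II, versus -5 from I. No profitable deviation for Player A.
Holding Player A at II: Player B gets 1 from III, versus -7 from I, -5 from II. No profitable deviation for Player B either.

Yes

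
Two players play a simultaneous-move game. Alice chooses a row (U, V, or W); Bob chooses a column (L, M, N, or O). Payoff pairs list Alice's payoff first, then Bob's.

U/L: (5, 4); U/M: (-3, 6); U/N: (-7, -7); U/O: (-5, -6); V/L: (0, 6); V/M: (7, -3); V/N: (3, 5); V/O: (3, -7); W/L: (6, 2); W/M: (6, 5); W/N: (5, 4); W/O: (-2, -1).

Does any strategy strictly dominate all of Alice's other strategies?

No strictly dominant strategy

Check whether one of Alice's strategies beats all alternatives regardless of what the opponent does.
U is not dominant: against L, W gives 6 > 5.
V is not dominant: against L, U gives 5 > 0.
W is not dominant: against M, V gives 7 > 6.
No single strategy is best against every opponent action.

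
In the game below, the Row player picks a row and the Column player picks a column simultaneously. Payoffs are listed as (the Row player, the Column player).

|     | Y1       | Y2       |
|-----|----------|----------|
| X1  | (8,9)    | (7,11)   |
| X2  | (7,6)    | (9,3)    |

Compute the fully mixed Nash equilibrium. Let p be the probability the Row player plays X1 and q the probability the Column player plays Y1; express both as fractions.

In a mixed NE each player is indifferent between their pure strategies, so the opponent's mix sets the indifference.
The Column player indifferent between Y1 and Y2: p·9 + (1−p)·6 = p·11 + (1−p)·3 ⟹ 6 + 3p = 3 + 8p ⟹ p = 3/5.
The Row player indifferent between X1 and X2: q·8 + (1−q)·7 = q·7 + (1−q)·9 ⟹ 7 + 1q = 9 + (-2)q ⟹ q = 2/3.

p = 3/5, q = 2/3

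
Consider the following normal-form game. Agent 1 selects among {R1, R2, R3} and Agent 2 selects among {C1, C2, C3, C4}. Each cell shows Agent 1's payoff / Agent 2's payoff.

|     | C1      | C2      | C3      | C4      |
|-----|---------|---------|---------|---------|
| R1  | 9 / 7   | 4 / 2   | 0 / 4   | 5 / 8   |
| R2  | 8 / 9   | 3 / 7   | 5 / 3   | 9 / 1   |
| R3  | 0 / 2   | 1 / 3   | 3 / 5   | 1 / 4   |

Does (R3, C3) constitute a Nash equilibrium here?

Holding Agent 2 at C3: Agent 1 gets 3 from R3 but could get 5 by switching to R2. Agent 1 has a profitable deviation.

No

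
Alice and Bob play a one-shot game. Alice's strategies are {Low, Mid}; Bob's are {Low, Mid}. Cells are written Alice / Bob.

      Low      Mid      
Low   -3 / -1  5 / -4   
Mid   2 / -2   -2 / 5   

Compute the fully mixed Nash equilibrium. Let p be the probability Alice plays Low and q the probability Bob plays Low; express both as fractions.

p = 7/10, q = 7/12

Each player's mixing probability is pinned down by making the *other* player indifferent.
Bob indifferent between Low and Mid: p·(-1) + (1−p)·(-2) = p·(-4) + (1−p)·5 ⟹ (-2) + 1p = 5 + (-9)p ⟹ p = 7/10.
Alice indifferent between Low and Mid: q·(-3) + (1−q)·5 = q·2 + (1−q)·(-2) ⟹ 5 + (-8)q = (-2) + 4q ⟹ q = 7/12.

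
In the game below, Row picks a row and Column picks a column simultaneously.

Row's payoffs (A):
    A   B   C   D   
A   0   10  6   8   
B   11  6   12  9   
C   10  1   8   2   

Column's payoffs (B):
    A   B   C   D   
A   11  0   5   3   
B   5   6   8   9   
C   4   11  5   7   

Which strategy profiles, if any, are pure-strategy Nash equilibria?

(B, D)

A profile is a Nash equilibrium when each player is best-responding to the other.
Row's best responses — vs A: B (payoff 11); vs B: A (payoff 10); vs C: B (payoff 12); vs D: B (payoff 9).
Column's best responses — vs A: A (payoff 11); vs B: D (payoff 9); vs C: B (payoff 11).
The only mutual best response is (B, D); neither player gains by switching there.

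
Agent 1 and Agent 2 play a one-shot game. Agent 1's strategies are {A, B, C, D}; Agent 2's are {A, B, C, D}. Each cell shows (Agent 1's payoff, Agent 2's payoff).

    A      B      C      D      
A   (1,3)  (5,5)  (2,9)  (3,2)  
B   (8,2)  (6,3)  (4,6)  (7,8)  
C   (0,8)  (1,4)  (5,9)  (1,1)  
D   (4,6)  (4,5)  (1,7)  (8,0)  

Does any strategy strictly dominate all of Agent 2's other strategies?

None

A strategy is strictly dominant if it gives Agent 2 a strictly higher payoff than every other strategy, against every choice by the opponent.
A is not dominant: against A, B gives 5 > 3.
B is not dominant: against A, C gives 9 > 5.
C is not dominant: against B, D gives 8 > 6.
D is not dominant: against A, A gives 3 > 2.
No single strategy is best against every opponent action.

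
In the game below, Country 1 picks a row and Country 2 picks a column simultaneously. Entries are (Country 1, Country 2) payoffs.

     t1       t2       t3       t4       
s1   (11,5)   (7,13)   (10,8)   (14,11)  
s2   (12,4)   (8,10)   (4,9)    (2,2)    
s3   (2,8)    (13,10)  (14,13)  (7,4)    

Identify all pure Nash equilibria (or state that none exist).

(s3, t3)

Check mutual best responses: a cell is a NE iff neither player can gain by unilaterally deviating.
Country 1's best responses — vs t1: s2 (payoff 12); vs t2: s3 (payoff 13); vs t3: s3 (payoff 14); vs t4: s1 (payoff 14).
Country 2's best responses — vs s1: t2 (payoff 13); vs s2: t2 (payoff 10); vs s3: t3 (payoff 13).
The only mutual best response is (s3, t3); neither player gains by switching there.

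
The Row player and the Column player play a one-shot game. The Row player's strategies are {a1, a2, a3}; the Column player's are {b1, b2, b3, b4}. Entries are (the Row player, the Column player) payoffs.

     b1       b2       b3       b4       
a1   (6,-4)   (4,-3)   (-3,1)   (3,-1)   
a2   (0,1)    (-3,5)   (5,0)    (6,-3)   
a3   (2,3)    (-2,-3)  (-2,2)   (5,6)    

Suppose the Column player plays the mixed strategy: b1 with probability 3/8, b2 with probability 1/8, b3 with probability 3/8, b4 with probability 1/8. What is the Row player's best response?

a2

The Row player's best reply maximizes expected payoff against the mix.
a1: (3/8)·6 + (1/8)·4 + (3/8)·(-3) + (1/8)·3 = 2
a2: (3/8)·0 + (1/8)·(-3) + (3/8)·5 + (1/8)·6 = 9/4
a3: (3/8)·2 + (1/8)·(-2) + (3/8)·(-2) + (1/8)·5 = 3/8
Highest expected payoff is 9/4, from a2.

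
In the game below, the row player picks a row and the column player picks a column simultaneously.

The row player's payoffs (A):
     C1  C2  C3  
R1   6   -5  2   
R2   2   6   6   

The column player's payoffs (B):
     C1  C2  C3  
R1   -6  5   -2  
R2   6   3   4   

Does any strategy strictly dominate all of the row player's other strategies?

A strategy is strictly dominant if it gives the row player a strictly higher payoff than every other strategy, against every choice by the opponent.
R1 is not dominant: against C2, R2 gives 6 > -5.
R2 is not dominant: against C1, R1 gives 6 > 2.
No single strategy is best against every opponent action.

None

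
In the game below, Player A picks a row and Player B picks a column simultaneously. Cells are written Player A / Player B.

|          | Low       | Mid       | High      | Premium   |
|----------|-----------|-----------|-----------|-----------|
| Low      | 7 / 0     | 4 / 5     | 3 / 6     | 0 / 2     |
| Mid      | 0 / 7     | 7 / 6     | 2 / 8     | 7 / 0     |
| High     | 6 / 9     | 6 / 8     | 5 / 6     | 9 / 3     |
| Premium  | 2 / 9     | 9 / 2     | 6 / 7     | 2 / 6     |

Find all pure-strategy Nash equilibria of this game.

Check mutual best responses: a cell is a NE iff neither player can gain by unilaterally deviating.
Player A's best responses — vs Low: Low (payoff 7); vs Mid: Premium (payoff 9); vs High: Premium (payoff 6); vs Premium: High (payoff 9).
Player B's best responses — vs Low: High (payoff 6); vs Mid: High (payoff 8); vs High: Low (payoff 9); vs Premium: Low (payoff 9).
No cell has both players best-responding. For instance, Player A's best reply to Mid is Premium, but against Premium Player B prefers Low over Mid.

None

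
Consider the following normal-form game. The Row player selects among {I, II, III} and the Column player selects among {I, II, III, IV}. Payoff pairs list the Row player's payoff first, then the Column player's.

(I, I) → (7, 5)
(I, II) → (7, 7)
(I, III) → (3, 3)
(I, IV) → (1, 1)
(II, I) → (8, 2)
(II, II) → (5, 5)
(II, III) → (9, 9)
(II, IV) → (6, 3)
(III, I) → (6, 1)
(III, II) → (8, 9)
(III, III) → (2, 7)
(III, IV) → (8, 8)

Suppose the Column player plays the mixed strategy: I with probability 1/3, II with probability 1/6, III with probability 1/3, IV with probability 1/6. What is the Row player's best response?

Compute the Row player's expected payoff from each pure strategy against the given mix.
I: (1/3)·7 + (1/6)·7 + (1/3)·3 + (1/6)·1 = 14/3
II: (1/3)·8 + (1/6)·5 + (1/3)·9 + (1/6)·6 = 15/2
III: (1/3)·6 + (1/6)·8 + (1/3)·2 + (1/6)·8 = 16/3
Highest expected payoff is 15/2, from II.

II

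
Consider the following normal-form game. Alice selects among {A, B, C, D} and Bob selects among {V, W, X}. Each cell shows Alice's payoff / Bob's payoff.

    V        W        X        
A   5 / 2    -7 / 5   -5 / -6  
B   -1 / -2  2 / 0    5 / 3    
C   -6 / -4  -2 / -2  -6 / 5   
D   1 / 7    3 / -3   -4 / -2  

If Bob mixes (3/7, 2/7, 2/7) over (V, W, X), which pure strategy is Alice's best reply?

B

Alice's best reply maximizes expected payoff against the mix.
A: (3/7)·5 + (2/7)·(-7) + (2/7)·(-5) = -9/7
B: (3/7)·(-1) + (2/7)·2 + (2/7)·5 = 11/7
C: (3/7)·(-6) + (2/7)·(-2) + (2/7)·(-6) = -34/7
D: (3/7)·1 + (2/7)·3 + (2/7)·(-4) = 1/7
Highest expected payoff is 11/7, from B.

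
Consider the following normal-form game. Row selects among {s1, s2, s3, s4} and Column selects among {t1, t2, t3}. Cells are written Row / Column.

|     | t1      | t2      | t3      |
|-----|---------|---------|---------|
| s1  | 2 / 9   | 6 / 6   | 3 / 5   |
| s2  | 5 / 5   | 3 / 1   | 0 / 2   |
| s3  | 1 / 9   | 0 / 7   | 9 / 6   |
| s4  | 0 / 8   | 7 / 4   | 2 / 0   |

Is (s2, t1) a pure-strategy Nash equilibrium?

Yes

Holding Column at t1: Row gets 5 from s2, versus 2 from s1, 1 from s3, 0 from s4. No profitable deviation for Row.
Holding Row at s2: Column gets 5 from t1, versus 1 from t2, 2 from t3. No profitable deviation for Column either.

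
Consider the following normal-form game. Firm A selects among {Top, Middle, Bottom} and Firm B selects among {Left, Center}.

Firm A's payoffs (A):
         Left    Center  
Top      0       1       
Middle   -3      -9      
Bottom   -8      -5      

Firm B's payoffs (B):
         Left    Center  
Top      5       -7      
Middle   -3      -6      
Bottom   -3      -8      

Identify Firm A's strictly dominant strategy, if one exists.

Check whether one of Firm A's strategies beats all alternatives regardless of what the opponent does.
Top strictly dominates: vs Left: 0 > each of {-3, -8}; vs Center: 1 > each of {-9, -5}.

Top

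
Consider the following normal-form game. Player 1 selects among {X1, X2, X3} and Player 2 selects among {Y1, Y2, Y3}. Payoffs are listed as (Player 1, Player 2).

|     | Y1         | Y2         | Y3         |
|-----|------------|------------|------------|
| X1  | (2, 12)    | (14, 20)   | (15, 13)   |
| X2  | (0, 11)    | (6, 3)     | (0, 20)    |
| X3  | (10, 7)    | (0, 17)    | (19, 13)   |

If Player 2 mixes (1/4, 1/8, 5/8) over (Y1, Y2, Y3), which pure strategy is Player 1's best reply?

Compute Player 1's expected payoff from each pure strategy against the given mix.
X1: (1/4)·2 + (1/8)·14 + (5/8)·15 = 93/8
X2: (1/4)·0 + (1/8)·6 + (5/8)·0 = 3/4
X3: (1/4)·10 + (1/8)·0 + (5/8)·19 = 115/8
Highest expected payoff is 115/8, from X3.

X3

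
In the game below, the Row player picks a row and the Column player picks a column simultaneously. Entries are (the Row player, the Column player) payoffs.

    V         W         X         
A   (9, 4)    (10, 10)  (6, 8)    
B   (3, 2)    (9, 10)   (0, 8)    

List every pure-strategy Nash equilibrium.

(A, W)

Find each player's best response to every opponent strategy; NE are the intersections.
The Row player's best responses — vs V: A (payoff 9); vs W: A (payoff 10); vs X: A (payoff 6).
The Column player's best responses — vs A: W (payoff 10); vs B: W (payoff 10).
The only mutual best response is (A, W); neither player gains by switching there.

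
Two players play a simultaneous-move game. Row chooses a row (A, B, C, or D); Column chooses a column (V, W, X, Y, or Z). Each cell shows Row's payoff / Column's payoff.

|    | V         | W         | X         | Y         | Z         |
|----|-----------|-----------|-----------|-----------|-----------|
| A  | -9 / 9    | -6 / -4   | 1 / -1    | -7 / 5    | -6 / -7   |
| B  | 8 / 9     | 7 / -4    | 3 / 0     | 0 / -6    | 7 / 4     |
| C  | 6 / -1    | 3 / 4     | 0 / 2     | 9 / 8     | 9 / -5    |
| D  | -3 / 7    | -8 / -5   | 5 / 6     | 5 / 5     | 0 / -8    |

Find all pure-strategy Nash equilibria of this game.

(B, V) and (C, Y)

Find each player's best response to every opponent strategy; NE are the intersections.
Row's best responses — vs V: B (payoff 8); vs W: B (payoff 7); vs X: D (payoff 5); vs Y: C (payoff 9); vs Z: C (payoff 9).
Column's best responses — vs A: V (payoff 9); vs B: V (payoff 9); vs C: Y (payoff 8); vs D: V (payoff 7).
Mutual best responses occur at (B, V) and (C, Y); at each, neither player gains by switching.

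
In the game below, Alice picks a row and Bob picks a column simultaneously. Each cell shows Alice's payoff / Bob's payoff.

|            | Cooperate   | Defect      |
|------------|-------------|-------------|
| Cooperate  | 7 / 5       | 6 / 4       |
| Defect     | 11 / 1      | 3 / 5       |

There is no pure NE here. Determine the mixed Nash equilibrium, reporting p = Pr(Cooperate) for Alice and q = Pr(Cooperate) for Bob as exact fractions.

Each player's mixing probability is pinned down by making the *other* player indifferent.
Bob indifferent between Cooperate and Defect: p·5 + (1−p)·1 = p·4 + (1−p)·5 ⟹ 1 + 4p = 5 + (-1)p ⟹ p = 4/5.
Alice indifferent between Cooperate and Defect: q·7 + (1−q)·6 = q·11 + (1−q)·3 ⟹ 6 + 1q = 3 + 8q ⟹ q = 3/7.

p = 4/5, q = 3/7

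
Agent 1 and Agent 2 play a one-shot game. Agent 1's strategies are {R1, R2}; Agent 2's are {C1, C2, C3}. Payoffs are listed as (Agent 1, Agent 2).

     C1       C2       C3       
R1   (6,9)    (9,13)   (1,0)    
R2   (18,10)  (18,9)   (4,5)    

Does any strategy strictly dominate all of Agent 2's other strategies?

Check whether one of Agent 2's strategies beats all alternatives regardless of what the opponent does.
C1 is not dominant: against R1, C2 gives 13 > 9.
C2 is not dominant: against R2, C1 gives 10 > 9.
C3 is not dominant: against R1, C1 gives 9 > 0.
No single strategy is best against every opponent action.

None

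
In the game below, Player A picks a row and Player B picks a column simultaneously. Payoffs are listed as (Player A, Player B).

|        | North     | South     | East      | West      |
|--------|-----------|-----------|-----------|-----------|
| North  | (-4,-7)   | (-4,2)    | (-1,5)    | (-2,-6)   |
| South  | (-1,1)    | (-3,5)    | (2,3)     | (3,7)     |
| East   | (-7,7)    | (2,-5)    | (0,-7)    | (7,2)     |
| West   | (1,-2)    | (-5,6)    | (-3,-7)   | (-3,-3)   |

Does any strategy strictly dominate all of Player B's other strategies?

A strategy is strictly dominant if it gives Player B a strictly higher payoff than every other strategy, against every choice by the opponent.
North is not dominant: against North, South gives 2 > -7.
South is not dominant: against North, East gives 5 > 2.
East is not dominant: against South, South gives 5 > 3.
West is not dominant: against North, South gives 2 > -6.
No single strategy is best against every opponent action.

No strictly dominant strategy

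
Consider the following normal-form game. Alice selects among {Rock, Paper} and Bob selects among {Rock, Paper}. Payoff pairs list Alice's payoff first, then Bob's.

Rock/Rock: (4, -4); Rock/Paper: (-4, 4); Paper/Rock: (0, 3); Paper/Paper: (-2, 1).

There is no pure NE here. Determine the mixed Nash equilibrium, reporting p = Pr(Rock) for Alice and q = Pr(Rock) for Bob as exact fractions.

p = 1/5, q = 1/3

Each player's mixing probability is pinned down by making the *other* player indifferent.
Bob indifferent between Rock and Paper: p·(-4) + (1−p)·3 = p·4 + (1−p)·1 ⟹ 3 + (-7)p = 1 + 3p ⟹ p = 1/5.
Alice indifferent between Rock and Paper: q·4 + (1−q)·(-4) = q·0 + (1−q)·(-2) ⟹ (-4) + 8q = (-2) + 2q ⟹ q = 1/3.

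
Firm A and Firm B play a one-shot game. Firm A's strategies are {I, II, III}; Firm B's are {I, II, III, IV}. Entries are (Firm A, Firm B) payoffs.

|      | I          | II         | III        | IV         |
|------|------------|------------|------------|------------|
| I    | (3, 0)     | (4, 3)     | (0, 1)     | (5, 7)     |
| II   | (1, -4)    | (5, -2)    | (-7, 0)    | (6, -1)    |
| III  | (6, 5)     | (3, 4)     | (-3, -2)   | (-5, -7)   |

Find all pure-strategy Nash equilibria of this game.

A profile is a Nash equilibrium when each player is best-responding to the other.
Firm A's best responses — vs I: III (payoff 6); vs II: II (payoff 5); vs III: I (payoff 0); vs IV: II (payoff 6).
Firm B's best responses — vs I: IV (payoff 7); vs II: III (payoff 0); vs III: I (payoff 5).
The only mutual best response is (III, I); neither player gains by switching there.

(III, I)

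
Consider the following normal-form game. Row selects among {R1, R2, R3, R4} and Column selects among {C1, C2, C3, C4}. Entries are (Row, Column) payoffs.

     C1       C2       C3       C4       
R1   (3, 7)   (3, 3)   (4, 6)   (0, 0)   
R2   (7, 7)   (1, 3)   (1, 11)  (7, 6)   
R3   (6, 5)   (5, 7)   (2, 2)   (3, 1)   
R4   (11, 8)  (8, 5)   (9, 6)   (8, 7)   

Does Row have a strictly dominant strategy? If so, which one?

A strategy is strictly dominant if it gives Row a strictly higher payoff than every other strategy, against every choice by the opponent.
R4 strictly dominates: vs C1: 11 > each of {3, 7, 6}; vs C2: 8 > each of {3, 1, 5}; vs C3: 9 > each of {4, 1, 2}; vs C4: 8 > each of {0, 7, 3}.

R4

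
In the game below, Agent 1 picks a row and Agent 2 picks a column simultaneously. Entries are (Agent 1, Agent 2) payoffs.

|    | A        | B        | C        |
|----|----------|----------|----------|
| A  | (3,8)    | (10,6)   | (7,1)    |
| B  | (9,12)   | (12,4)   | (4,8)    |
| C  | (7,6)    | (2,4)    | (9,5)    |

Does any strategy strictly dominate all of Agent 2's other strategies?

A

A strategy is strictly dominant if it gives Agent 2 a strictly higher payoff than every other strategy, against every choice by the opponent.
A strictly dominates: vs A: 8 > each of {6, 1}; vs B: 12 > each of {4, 8}; vs C: 6 > each of {4, 5}.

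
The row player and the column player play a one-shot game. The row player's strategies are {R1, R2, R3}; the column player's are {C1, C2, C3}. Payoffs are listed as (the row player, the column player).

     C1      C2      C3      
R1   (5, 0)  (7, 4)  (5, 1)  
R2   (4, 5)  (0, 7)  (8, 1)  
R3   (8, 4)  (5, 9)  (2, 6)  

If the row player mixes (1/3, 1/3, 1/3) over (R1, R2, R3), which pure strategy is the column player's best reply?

C2

The column player's best reply maximizes expected payoff against the mix.
C1: (1/3)·0 + (1/3)·5 + (1/3)·4 = 3
C2: (1/3)·4 + (1/3)·7 + (1/3)·9 = 20/3
C3: (1/3)·1 + (1/3)·1 + (1/3)·6 = 8/3
Highest expected payoff is 20/3, from C2.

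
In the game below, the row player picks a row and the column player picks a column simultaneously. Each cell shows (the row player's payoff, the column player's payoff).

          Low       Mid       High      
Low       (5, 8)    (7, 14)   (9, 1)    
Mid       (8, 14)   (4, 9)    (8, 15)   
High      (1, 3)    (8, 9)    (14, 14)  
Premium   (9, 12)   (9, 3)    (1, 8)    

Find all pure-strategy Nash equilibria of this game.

(High, High) and (Premium, Low)

Find each player's best response to every opponent strategy; NE are the intersections.
The row player's best responses — vs Low: Premium (payoff 9); vs Mid: Premium (payoff 9); vs High: High (payoff 14).
The column player's best responses — vs Low: Mid (payoff 14); vs Mid: High (payoff 15); vs High: High (payoff 14); vs Premium: Low (payoff 12).
Mutual best responses occur at (High, High) and (Premium, Low); at each, neither player gains by switching.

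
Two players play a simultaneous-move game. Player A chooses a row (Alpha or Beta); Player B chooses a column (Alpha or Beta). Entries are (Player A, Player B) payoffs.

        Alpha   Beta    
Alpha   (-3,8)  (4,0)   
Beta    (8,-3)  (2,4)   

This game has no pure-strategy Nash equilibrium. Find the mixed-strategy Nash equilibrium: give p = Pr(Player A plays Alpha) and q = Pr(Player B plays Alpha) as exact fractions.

p = 7/15, q = 2/13

In a mixed NE each player is indifferent between their pure strategies, so the opponent's mix sets the indifference.
Player B indifferent between Alpha and Beta: p·8 + (1−p)·(-3) = p·0 + (1−p)·4 ⟹ (-3) + 11p = 4 + (-4)p ⟹ p = 7/15.
Player A indifferent between Alpha and Beta: q·(-3) + (1−q)·4 = q·8 + (1−q)·2 ⟹ 4 + (-7)q = 2 + 6q ⟹ q = 2/13.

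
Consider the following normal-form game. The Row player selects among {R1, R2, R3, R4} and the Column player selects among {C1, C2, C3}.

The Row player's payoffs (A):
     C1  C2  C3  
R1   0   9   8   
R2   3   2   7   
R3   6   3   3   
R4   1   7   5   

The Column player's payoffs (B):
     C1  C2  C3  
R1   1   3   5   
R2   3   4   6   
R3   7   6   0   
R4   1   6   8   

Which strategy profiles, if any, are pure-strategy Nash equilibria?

A profile is a Nash equilibrium when each player is best-responding to the other.
The Row player's best responses — vs C1: R3 (payoff 6); vs C2: R1 (payoff 9); vs C3: R1 (payoff 8).
The Column player's best responses — vs R1: C3 (payoff 5); vs R2: C3 (payoff 6); vs R3: C1 (payoff 7); vs R4: C3 (payoff 8).
Mutual best responses occur at (R1, C3) and (R3, C1); at each, neither player gains by switching.

(R1, C3) and (R3, C1)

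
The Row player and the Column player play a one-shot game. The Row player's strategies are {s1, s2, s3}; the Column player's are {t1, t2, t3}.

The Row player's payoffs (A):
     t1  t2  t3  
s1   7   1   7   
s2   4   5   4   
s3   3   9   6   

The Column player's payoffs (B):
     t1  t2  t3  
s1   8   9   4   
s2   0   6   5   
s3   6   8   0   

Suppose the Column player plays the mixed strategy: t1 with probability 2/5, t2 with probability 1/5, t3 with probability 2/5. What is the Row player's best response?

s1

The Row player's best reply maximizes expected payoff against the mix.
s1: (2/5)·7 + (1/5)·1 + (2/5)·7 = 29/5
s2: (2/5)·4 + (1/5)·5 + (2/5)·4 = 21/5
s3: (2/5)·3 + (1/5)·9 + (2/5)·6 = 27/5
Highest expected payoff is 29/5, from s1.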